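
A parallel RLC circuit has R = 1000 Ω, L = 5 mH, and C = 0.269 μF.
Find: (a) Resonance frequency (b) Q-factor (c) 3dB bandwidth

Step 1 — Resonance: ω₀ = 1/√(LC) = 1/√(0.005·2.69e-07) = 2.727e+04 rad/s.
Step 2 — f₀ = ω₀/(2π) = 4340 Hz.
Step 3 — Parallel Q: Q = R/(ω₀L) = 1000/(2.727e+04·0.005) = 7.335.
Step 4 — Bandwidth: Δω = ω₀/Q = 3717 rad/s; BW = Δω/(2π) = 591.7 Hz.

(a) f₀ = 4340 Hz  (b) Q = 7.335  (c) BW = 591.7 Hz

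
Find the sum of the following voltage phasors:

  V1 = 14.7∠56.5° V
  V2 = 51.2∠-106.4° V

Step 1 — Convert each phasor to rectangular form:
  V1 = 14.7·(cos(56.5°) + j·sin(56.5°)) = 8.113 + j12.26 V
  V2 = 51.2·(cos(-106.4°) + j·sin(-106.4°)) = -14.46 - j49.12 V
Step 2 — Sum components: V_total = -6.342 - j36.86 V.
Step 3 — Convert to polar: |V_total| = 37.4 V, ∠V_total = -99.8°.

V_total = 37.4∠-99.8° V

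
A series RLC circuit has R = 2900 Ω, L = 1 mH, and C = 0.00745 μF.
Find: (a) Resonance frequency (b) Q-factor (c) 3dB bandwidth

Step 1 — Resonance condition Im(Z)=0 gives ω₀ = 1/√(LC).
Step 2 — ω₀ = 1/√(0.001·7.45e-09) = 3.664e+05 rad/s.
Step 3 — f₀ = ω₀/(2π) = 5.831e+04 Hz.
Step 4 — Series Q: Q = ω₀L/R = 3.664e+05·0.001/2900 = 0.1263.
Step 5 — 3dB bandwidth: Δω = ω₀/Q = 2.9e+06 rad/s; BW = Δω/(2π) = 4.615e+05 Hz.

(a) f₀ = 5.831e+04 Hz  (b) Q = 0.1263  (c) BW = 4.615e+05 Hz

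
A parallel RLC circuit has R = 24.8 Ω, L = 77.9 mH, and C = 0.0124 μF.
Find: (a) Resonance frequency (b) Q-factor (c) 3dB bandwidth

Step 1 — Resonance: ω₀ = 1/√(LC) = 1/√(0.0779·1.24e-08) = 3.218e+04 rad/s.
Step 2 — f₀ = ω₀/(2π) = 5121 Hz.
Step 3 — Parallel Q: Q = R/(ω₀L) = 24.8/(3.218e+04·0.0779) = 0.009894.
Step 4 — Bandwidth: Δω = ω₀/Q = 3.252e+06 rad/s; BW = Δω/(2π) = 5.175e+05 Hz.

(a) f₀ = 5121 Hz  (b) Q = 0.009894  (c) BW = 5.175e+05 Hz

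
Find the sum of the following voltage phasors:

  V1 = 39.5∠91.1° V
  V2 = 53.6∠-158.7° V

Step 1 — Convert each phasor to rectangular form:
  V1 = 39.5·(cos(91.1°) + j·sin(91.1°)) = -0.7583 + j39.49 V
  V2 = 53.6·(cos(-158.7°) + j·sin(-158.7°)) = -49.94 - j19.47 V
Step 2 — Sum components: V_total = -50.7 + j20.02 V.
Step 3 — Convert to polar: |V_total| = 54.51 V, ∠V_total = 158.4°.

V_total = 54.51∠158.4° V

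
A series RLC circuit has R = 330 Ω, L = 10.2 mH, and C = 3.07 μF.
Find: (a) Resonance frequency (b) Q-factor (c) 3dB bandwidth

Step 1 — Resonance: ω₀ = 1/√(LC) = 1/√(0.0102·3.07e-06) = 5651 rad/s.
Step 2 — f₀ = ω₀/(2π) = 899.4 Hz.
Step 3 — Series Q: Q = ω₀L/R = 5651·0.0102/330 = 0.1747.
Step 4 — Bandwidth: Δω = ω₀/Q = 3.235e+04 rad/s; BW = Δω/(2π) = 5149 Hz.

(a) f₀ = 899.4 Hz  (b) Q = 0.1747  (c) BW = 5149 Hz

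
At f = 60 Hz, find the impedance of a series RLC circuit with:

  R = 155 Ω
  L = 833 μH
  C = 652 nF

Step 1 — Angular frequency: ω = 2π·f = 2π·60 = 377 rad/s.
Step 2 — Component impedances:
  R: Z = R = 155 Ω
  L: Z = jωL = j·377·0.000833 = 0 + j0.314 Ω
  C: Z = 1/(jωC) = -j/(ω·C) = 0 - j4068 Ω
Step 3 — Series combination: Z_total = R + L + C = 155 - j4068 Ω = 4071∠-87.8° Ω.

Z = 155 - j4068 Ω = 4071∠-87.8° Ω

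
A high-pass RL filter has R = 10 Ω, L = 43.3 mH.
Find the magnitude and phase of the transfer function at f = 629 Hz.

Step 1 — Angular frequency: ω = 2π·629 = 3952 rad/s.
Step 2 — Transfer function: H(jω) = jωL/(R + jωL).
Step 3 — Numerator jωL = j·171.1; denominator R + jωL = 10 + j171.1.
Step 4 — H = 0.9966 + j0.05824.
Step 5 — Magnitude: |H| = 0.9983 (-0.0 dB); phase: φ = 3.3°.

|H| = 0.9983 (-0.0 dB), φ = 3.3°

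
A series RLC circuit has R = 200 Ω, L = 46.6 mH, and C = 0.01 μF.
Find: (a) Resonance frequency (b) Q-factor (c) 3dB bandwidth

Step 1 — Resonance: ω₀ = 1/√(LC) = 1/√(0.0466·1e-08) = 4.632e+04 rad/s.
Step 2 — f₀ = ω₀/(2π) = 7373 Hz.
Step 3 — Series Q: Q = ω₀L/R = 4.632e+04·0.0466/200 = 10.79.
Step 4 — Bandwidth: Δω = ω₀/Q = 4292 rad/s; BW = Δω/(2π) = 683.1 Hz.

(a) f₀ = 7373 Hz  (b) Q = 10.79  (c) BW = 683.1 Hz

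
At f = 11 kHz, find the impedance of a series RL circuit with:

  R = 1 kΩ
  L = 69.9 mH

Step 1 — Angular frequency: ω = 2π·f = 2π·1.1e+04 = 6.912e+04 rad/s.
Step 2 — Component impedances:
  R: Z = R = 1000 Ω
  L: Z = jωL = j·6.912e+04·0.0699 = 0 + j4831 Ω
Step 3 — Series combination: Z_total = R + L = 1000 + j4831 Ω = 4934∠78.3° Ω.

Z = 1000 + j4831 Ω = 4934∠78.3° Ω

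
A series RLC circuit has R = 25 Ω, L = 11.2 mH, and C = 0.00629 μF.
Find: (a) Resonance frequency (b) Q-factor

Step 1 — Resonance condition Im(Z)=0 gives ω₀ = 1/√(LC).
Step 2 — ω₀ = 1/√(0.0112·6.29e-09) = 1.191e+05 rad/s.
Step 3 — f₀ = ω₀/(2π) = 1.896e+04 Hz.
Step 4 — Series Q: Q = ω₀L/R = 1.191e+05·0.0112/25 = 53.38.

(a) f₀ = 1.896e+04 Hz  (b) Q = 53.38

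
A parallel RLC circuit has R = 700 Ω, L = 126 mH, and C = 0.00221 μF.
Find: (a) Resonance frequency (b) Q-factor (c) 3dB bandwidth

Step 1 — Resonance: ω₀ = 1/√(LC) = 1/√(0.126·2.21e-09) = 5.993e+04 rad/s.
Step 2 — f₀ = ω₀/(2π) = 9538 Hz.
Step 3 — Parallel Q: Q = R/(ω₀L) = 700/(5.993e+04·0.126) = 0.09271.
Step 4 — Bandwidth: Δω = ω₀/Q = 6.464e+05 rad/s; BW = Δω/(2π) = 1.029e+05 Hz.

(a) f₀ = 9538 Hz  (b) Q = 0.09271  (c) BW = 1.029e+05 Hz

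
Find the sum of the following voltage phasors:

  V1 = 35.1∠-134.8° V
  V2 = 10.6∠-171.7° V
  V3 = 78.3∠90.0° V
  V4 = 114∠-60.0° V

Step 1 — Convert each phasor to rectangular form:
  V1 = 35.1·(cos(-134.8°) + j·sin(-134.8°)) = -24.73 - j24.91 V
  V2 = 10.6·(cos(-171.7°) + j·sin(-171.7°)) = -10.49 - j1.53 V
  V3 = 78.3·(cos(90.0°) + j·sin(90.0°)) = 0 + j78.3 V
  V4 = 114·(cos(-60.0°) + j·sin(-60.0°)) = 57 - j98.73 V
Step 2 — Sum components: V_total = 21.78 - j46.86 V.
Step 3 — Convert to polar: |V_total| = 51.68 V, ∠V_total = -65.1°.

V_total = 51.68∠-65.1° V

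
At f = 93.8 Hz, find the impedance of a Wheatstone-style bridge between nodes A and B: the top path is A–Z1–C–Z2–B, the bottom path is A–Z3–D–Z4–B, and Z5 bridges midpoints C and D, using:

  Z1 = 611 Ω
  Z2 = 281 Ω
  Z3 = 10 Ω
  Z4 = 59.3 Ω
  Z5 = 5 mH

Step 1 — Angular frequency: ω = 2π·f = 2π·93.8 = 589.4 rad/s.
Step 2 — Component impedances:
  Z1: Z = R = 611 Ω
  Z2: Z = R = 281 Ω
  Z3: Z = R = 10 Ω
  Z4: Z = R = 59.3 Ω
  Z5: Z = jωL = j·589.4·0.005 = 0 + j2.947 Ω
Step 3 — Bridge requires nodal analysis (the Z5 bridge couples midpoints C and D, so the two paths cannot be reduced to a simple series/parallel combination). Setting node B to ground and injecting 1 A at node A, the 3-node admittance system at A, C, D solves to V_A = Z_AB = 58.81 + j0.0737 Ω = 58.81∠0.1° Ω.

Z = 58.81 + j0.0737 Ω = 58.81∠0.1° Ω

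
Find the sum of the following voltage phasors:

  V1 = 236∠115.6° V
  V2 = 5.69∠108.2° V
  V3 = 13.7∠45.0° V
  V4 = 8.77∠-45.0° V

Step 1 — Convert each phasor to rectangular form:
  V1 = 236·(cos(115.6°) + j·sin(115.6°)) = -102 + j212.8 V
  V2 = 5.69·(cos(108.2°) + j·sin(108.2°)) = -1.777 + j5.405 V
  V3 = 13.7·(cos(45.0°) + j·sin(45.0°)) = 9.687 + j9.687 V
  V4 = 8.77·(cos(-45.0°) + j·sin(-45.0°)) = 6.201 - j6.201 V
Step 2 — Sum components: V_total = -87.86 + j221.7 V.
Step 3 — Convert to polar: |V_total| = 238.5 V, ∠V_total = 111.6°.

V_total = 238.5∠111.6° V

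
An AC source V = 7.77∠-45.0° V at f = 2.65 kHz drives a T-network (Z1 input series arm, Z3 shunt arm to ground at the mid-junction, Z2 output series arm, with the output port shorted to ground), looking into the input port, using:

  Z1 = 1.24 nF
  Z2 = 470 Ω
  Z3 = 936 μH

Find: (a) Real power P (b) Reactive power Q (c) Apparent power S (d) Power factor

Step 1 — Angular frequency: ω = 2π·f = 2π·2650 = 1.665e+04 rad/s.
Step 2 — Component impedances:
  Z1: Z = 1/(jωC) = -j/(ω·C) = 0 - j4.843e+04 Ω
  Z2: Z = R = 470 Ω
  Z3: Z = jωL = j·1.665e+04·0.000936 = 0 + j15.58 Ω
Step 3 — With the output port shorted to ground, the output series arm Z2 runs from the junction to ground; the shunt arm Z3 also runs from the junction to ground. They appear in parallel: Z3 || Z2 = 0.5162 + j15.57 Ω.
Step 4 — Series with input arm Z1: Z_in = Z1 + (Z3 || Z2) = 0.5162 - j4.842e+04 Ω = 4.842e+04∠-90.0° Ω.
Step 5 — Source phasor: V = 7.77∠-45.0° V = 5.494 - j5.494 V.
Step 6 — Current: I = V / Z = 0.0001135 + j0.0001135 A = 0.0001605∠45.0° A.
Step 7 — Complex power: S = V·I* = 1.329e-08 - j0.001247 VA.
Step 8 — Real power: P = Re(S) = 1.329e-08 W.
Step 9 — Reactive power: Q = Im(S) = -0.001247 VAR.
Step 10 — Apparent power: |S| = 0.001247 VA.
Step 11 — Power factor: PF = P/|S| = 1.066e-05 (leading).

(a) P = 1.329e-08 W  (b) Q = -0.001247 VAR  (c) S = 0.001247 VA  (d) PF = 1.066e-05 (leading)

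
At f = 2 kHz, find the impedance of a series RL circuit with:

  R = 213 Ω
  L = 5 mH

Step 1 — Angular frequency: ω = 2π·f = 2π·2000 = 1.257e+04 rad/s.
Step 2 — Component impedances:
  R: Z = R = 213 Ω
  L: Z = jωL = j·1.257e+04·0.005 = 0 + j62.83 Ω
Step 3 — Series combination: Z_total = R + L = 213 + j62.83 Ω = 222.1∠16.4° Ω.

Z = 213 + j62.83 Ω = 222.1∠16.4° Ω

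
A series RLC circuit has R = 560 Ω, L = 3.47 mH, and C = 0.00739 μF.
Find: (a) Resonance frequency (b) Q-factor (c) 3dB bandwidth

Step 1 — Resonance: ω₀ = 1/√(LC) = 1/√(0.00347·7.39e-09) = 1.975e+05 rad/s.
Step 2 — f₀ = ω₀/(2π) = 3.143e+04 Hz.
Step 3 — Series Q: Q = ω₀L/R = 1.975e+05·0.00347/560 = 1.224.
Step 4 — Bandwidth: Δω = ω₀/Q = 1.614e+05 rad/s; BW = Δω/(2π) = 2.568e+04 Hz.

(a) f₀ = 3.143e+04 Hz  (b) Q = 1.224  (c) BW = 2.568e+04 Hz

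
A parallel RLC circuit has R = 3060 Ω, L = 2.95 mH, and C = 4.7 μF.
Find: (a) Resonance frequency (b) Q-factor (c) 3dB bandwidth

Step 1 — Resonance: ω₀ = 1/√(LC) = 1/√(0.00295·4.7e-06) = 8493 rad/s.
Step 2 — f₀ = ω₀/(2π) = 1352 Hz.
Step 3 — Parallel Q: Q = R/(ω₀L) = 3060/(8493·0.00295) = 122.1.
Step 4 — Bandwidth: Δω = ω₀/Q = 69.53 rad/s; BW = Δω/(2π) = 11.07 Hz.

(a) f₀ = 1352 Hz  (b) Q = 122.1  (c) BW = 11.07 Hz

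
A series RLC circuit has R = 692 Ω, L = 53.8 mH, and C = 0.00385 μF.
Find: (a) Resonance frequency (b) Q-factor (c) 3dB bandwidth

Step 1 — Resonance: ω₀ = 1/√(LC) = 1/√(0.0538·3.85e-09) = 6.948e+04 rad/s.
Step 2 — f₀ = ω₀/(2π) = 1.106e+04 Hz.
Step 3 — Series Q: Q = ω₀L/R = 6.948e+04·0.0538/692 = 5.402.
Step 4 — Bandwidth: Δω = ω₀/Q = 1.286e+04 rad/s; BW = Δω/(2π) = 2047 Hz.

(a) f₀ = 1.106e+04 Hz  (b) Q = 5.402  (c) BW = 2047 Hz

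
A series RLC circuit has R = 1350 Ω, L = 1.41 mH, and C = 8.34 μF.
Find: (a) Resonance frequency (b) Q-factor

Step 1 — Resonance condition Im(Z)=0 gives ω₀ = 1/√(LC).
Step 2 — ω₀ = 1/√(0.00141·8.34e-06) = 9222 rad/s.
Step 3 — f₀ = ω₀/(2π) = 1468 Hz.
Step 4 — Series Q: Q = ω₀L/R = 9222·0.00141/1350 = 0.009631.

(a) f₀ = 1468 Hz  (b) Q = 0.009631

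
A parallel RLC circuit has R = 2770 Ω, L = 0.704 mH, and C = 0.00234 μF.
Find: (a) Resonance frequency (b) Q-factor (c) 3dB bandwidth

Step 1 — Resonance: ω₀ = 1/√(LC) = 1/√(0.000704·2.34e-09) = 7.791e+05 rad/s.
Step 2 — f₀ = ω₀/(2π) = 1.24e+05 Hz.
Step 3 — Parallel Q: Q = R/(ω₀L) = 2770/(7.791e+05·0.000704) = 5.05.
Step 4 — Bandwidth: Δω = ω₀/Q = 1.543e+05 rad/s; BW = Δω/(2π) = 2.455e+04 Hz.

(a) f₀ = 1.24e+05 Hz  (b) Q = 5.05  (c) BW = 2.455e+04 Hz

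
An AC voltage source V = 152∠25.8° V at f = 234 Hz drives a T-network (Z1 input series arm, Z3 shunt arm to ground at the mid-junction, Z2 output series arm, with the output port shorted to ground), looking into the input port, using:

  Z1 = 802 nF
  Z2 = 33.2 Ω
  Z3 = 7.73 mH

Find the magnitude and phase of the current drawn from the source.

Step 1 — Angular frequency: ω = 2π·f = 2π·234 = 1470 rad/s.
Step 2 — Component impedances:
  Z1: Z = 1/(jωC) = -j/(ω·C) = 0 - j848.1 Ω
  Z2: Z = R = 33.2 Ω
  Z3: Z = jωL = j·1470·0.00773 = 0 + j11.37 Ω
Step 3 — With the output port shorted to ground, the output series arm Z2 runs from the junction to ground; the shunt arm Z3 also runs from the junction to ground. They appear in parallel: Z3 || Z2 = 3.482 + j10.17 Ω.
Step 4 — Series with input arm Z1: Z_in = Z1 + (Z3 || Z2) = 3.482 - j837.9 Ω = 837.9∠-89.8° Ω.
Step 5 — Source phasor: V = 152∠25.8° V = 136.8 + j66.16 V.
Step 6 — Ohm's law: I = V / Z_total = (136.8 + j66.16) / (3.482 - j837.9) = -0.07827 + j0.1636 A.
Step 7 — Convert to polar: |I| = 0.1814 A, ∠I = 115.6°.

I = 0.1814∠115.6° A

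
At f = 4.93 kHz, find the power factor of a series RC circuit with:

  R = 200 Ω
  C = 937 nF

Step 1 — Angular frequency: ω = 2π·f = 2π·4930 = 3.098e+04 rad/s.
Step 2 — Component impedances:
  R: Z = R = 200 Ω
  C: Z = 1/(jωC) = -j/(ω·C) = 0 - j34.45 Ω
Step 3 — Series combination: Z_total = R + C = 200 - j34.45 Ω = 202.9∠-9.8° Ω.
Step 4 — Power factor: PF = cos(φ) = Re(Z)/|Z| = 200/202.95 = 0.9855.
Step 5 — Type: Im(Z) = -34.45 ⇒ leading (phase φ = -9.8°).

PF = 0.9855 (leading, φ = -9.8°)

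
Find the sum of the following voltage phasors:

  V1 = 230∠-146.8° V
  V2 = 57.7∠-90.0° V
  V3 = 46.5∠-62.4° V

Step 1 — Convert each phasor to rectangular form:
  V1 = 230·(cos(-146.8°) + j·sin(-146.8°)) = -192.5 - j125.9 V
  V2 = 57.7·(cos(-90.0°) + j·sin(-90.0°)) = 0 - j57.7 V
  V3 = 46.5·(cos(-62.4°) + j·sin(-62.4°)) = 21.54 - j41.21 V
Step 2 — Sum components: V_total = -170.9 - j224.8 V.
Step 3 — Convert to polar: |V_total| = 282.4 V, ∠V_total = -127.2°.

V_total = 282.4∠-127.2° V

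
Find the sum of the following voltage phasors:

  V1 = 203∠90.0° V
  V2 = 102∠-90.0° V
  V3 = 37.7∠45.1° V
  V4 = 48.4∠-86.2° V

Step 1 — Convert each phasor to rectangular form:
  V1 = 203·(cos(90.0°) + j·sin(90.0°)) = 0 + j203 V
  V2 = 102·(cos(-90.0°) + j·sin(-90.0°)) = 0 - j102 V
  V3 = 37.7·(cos(45.1°) + j·sin(45.1°)) = 26.61 + j26.7 V
  V4 = 48.4·(cos(-86.2°) + j·sin(-86.2°)) = 3.208 - j48.29 V
Step 2 — Sum components: V_total = 29.82 + j79.41 V.
Step 3 — Convert to polar: |V_total| = 84.82 V, ∠V_total = 69.4°.

V_total = 84.82∠69.4° V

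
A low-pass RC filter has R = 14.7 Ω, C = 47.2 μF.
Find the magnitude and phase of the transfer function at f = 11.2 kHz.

Step 1 — Angular frequency: ω = 2π·1.12e+04 = 7.037e+04 rad/s.
Step 2 — Transfer function: H(jω) = 1/(1 + jωRC).
Step 3 — Denominator: 1 + jωRC = 1 + j·7.037e+04·14.7·4.72e-05 = 1 + j48.83.
Step 4 — H = 0.0004193 - j0.02047.
Step 5 — Magnitude: |H| = 0.02048 (-33.8 dB); phase: φ = -88.8°.

|H| = 0.02048 (-33.8 dB), φ = -88.8°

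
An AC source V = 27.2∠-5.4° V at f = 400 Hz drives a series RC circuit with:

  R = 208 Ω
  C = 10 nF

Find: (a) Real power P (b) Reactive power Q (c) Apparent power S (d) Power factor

Step 1 — Angular frequency: ω = 2π·f = 2π·400 = 2513 rad/s.
Step 2 — Component impedances:
  R: Z = R = 208 Ω
  C: Z = 1/(jωC) = -j/(ω·C) = 0 - j3.979e+04 Ω
Step 3 — Series combination: Z_total = R + C = 208 - j3.979e+04 Ω = 3.979e+04∠-89.7° Ω.
Step 4 — Source phasor: V = 27.2∠-5.4° V = 27.08 - j2.56 V.
Step 5 — Current: I = V / Z = 6.789e-05 + j0.0006802 A = 0.0006836∠84.3° A.
Step 6 — Complex power: S = V·I* = 9.72e-05 - j0.01859 VA.
Step 7 — Real power: P = Re(S) = 9.72e-05 W.
Step 8 — Reactive power: Q = Im(S) = -0.01859 VAR.
Step 9 — Apparent power: |S| = 0.01859 VA.
Step 10 — Power factor: PF = P/|S| = 0.005228 (leading).

(a) P = 9.72e-05 W  (b) Q = -0.01859 VAR  (c) S = 0.01859 VA  (d) PF = 0.005228 (leading)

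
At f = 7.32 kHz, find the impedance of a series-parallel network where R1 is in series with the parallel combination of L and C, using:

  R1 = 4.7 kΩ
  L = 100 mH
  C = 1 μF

Step 1 — Angular frequency: ω = 2π·f = 2π·7320 = 4.599e+04 rad/s.
Step 2 — Component impedances:
  R1: Z = R = 4700 Ω
  L: Z = jωL = j·4.599e+04·0.1 = 0 + j4599 Ω
  C: Z = 1/(jωC) = -j/(ω·C) = 0 - j21.74 Ω
Step 3 — Parallel branch: L || C = 1/(1/L + 1/C) = 0 - j21.85 Ω.
Step 4 — Series with R1: Z_total = R1 + (L || C) = 4700 - j21.85 Ω = 4700∠-0.3° Ω.

Z = 4700 - j21.85 Ω = 4700∠-0.3° Ω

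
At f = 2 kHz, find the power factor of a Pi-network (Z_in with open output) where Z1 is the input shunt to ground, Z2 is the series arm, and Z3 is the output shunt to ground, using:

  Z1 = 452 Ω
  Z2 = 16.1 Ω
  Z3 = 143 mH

Step 1 — Angular frequency: ω = 2π·f = 2π·2000 = 1.257e+04 rad/s.
Step 2 — Component impedances:
  Z1: Z = R = 452 Ω
  Z2: Z = R = 16.1 Ω
  Z3: Z = jωL = j·1.257e+04·0.143 = 0 + j1797 Ω
Step 3 — With open output, the series arm Z2 and the output shunt Z3 appear in series to ground: Z2 + Z3 = 16.1 + j1797 Ω.
Step 4 — Parallel with input shunt Z1: Z_in = Z1 || (Z2 + Z3) = 424.3 + j106.5 Ω = 437.4∠14.1° Ω.
Step 5 — Power factor: PF = cos(φ) = Re(Z)/|Z| = 424.27/437.42 = 0.9699.
Step 6 — Type: Im(Z) = 106.5 ⇒ lagging (phase φ = 14.1°).

PF = 0.9699 (lagging, φ = 14.1°)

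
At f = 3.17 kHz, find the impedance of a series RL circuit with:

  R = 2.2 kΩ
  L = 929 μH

Step 1 — Angular frequency: ω = 2π·f = 2π·3170 = 1.992e+04 rad/s.
Step 2 — Component impedances:
  R: Z = R = 2200 Ω
  L: Z = jωL = j·1.992e+04·0.000929 = 0 + j18.5 Ω
Step 3 — Series combination: Z_total = R + L = 2200 + j18.5 Ω = 2200∠0.5° Ω.

Z = 2200 + j18.5 Ω = 2200∠0.5° Ω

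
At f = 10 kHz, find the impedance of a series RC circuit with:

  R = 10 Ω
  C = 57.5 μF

Step 1 — Angular frequency: ω = 2π·f = 2π·1e+04 = 6.283e+04 rad/s.
Step 2 — Component impedances:
  R: Z = R = 10 Ω
  C: Z = 1/(jωC) = -j/(ω·C) = 0 - j0.2768 Ω
Step 3 — Series combination: Z_total = R + C = 10 - j0.2768 Ω = 10∠-1.6° Ω.

Z = 10 - j0.2768 Ω = 10∠-1.6° Ω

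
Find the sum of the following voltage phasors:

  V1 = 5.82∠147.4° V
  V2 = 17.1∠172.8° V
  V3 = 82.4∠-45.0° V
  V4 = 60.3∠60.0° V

Step 1 — Convert each phasor to rectangular form:
  V1 = 5.82·(cos(147.4°) + j·sin(147.4°)) = -4.903 + j3.136 V
  V2 = 17.1·(cos(172.8°) + j·sin(172.8°)) = -16.97 + j2.143 V
  V3 = 82.4·(cos(-45.0°) + j·sin(-45.0°)) = 58.27 - j58.27 V
  V4 = 60.3·(cos(60.0°) + j·sin(60.0°)) = 30.15 + j52.22 V
Step 2 — Sum components: V_total = 66.55 - j0.7654 V.
Step 3 — Convert to polar: |V_total| = 66.55 V, ∠V_total = -0.7°.

V_total = 66.55∠-0.7° V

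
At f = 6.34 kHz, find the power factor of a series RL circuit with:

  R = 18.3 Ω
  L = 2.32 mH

Step 1 — Angular frequency: ω = 2π·f = 2π·6340 = 3.984e+04 rad/s.
Step 2 — Component impedances:
  R: Z = R = 18.3 Ω
  L: Z = jωL = j·3.984e+04·0.00232 = 0 + j92.42 Ω
Step 3 — Series combination: Z_total = R + L = 18.3 + j92.42 Ω = 94.21∠78.8° Ω.
Step 4 — Power factor: PF = cos(φ) = Re(Z)/|Z| = 18.3/94.21 = 0.1942.
Step 5 — Type: Im(Z) = 92.42 ⇒ lagging (phase φ = 78.8°).

PF = 0.1942 (lagging, φ = 78.8°)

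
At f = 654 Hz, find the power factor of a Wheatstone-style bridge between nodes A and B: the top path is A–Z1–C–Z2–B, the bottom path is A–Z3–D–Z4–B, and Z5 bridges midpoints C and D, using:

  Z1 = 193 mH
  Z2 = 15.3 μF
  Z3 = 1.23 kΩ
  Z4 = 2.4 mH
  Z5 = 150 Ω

Step 1 — Angular frequency: ω = 2π·f = 2π·654 = 4109 rad/s.
Step 2 — Component impedances:
  Z1: Z = jωL = j·4109·0.193 = 0 + j793.1 Ω
  Z2: Z = 1/(jωC) = -j/(ω·C) = 0 - j15.91 Ω
  Z3: Z = R = 1230 Ω
  Z4: Z = jωL = j·4109·0.0024 = 0 + j9.862 Ω
  Z5: Z = R = 150 Ω
Step 3 — Bridge requires nodal analysis (the Z5 bridge couples midpoints C and D, so the two paths cannot be reduced to a simple series/parallel combination). Setting node B to ground and injecting 1 A at node A, the 3-node admittance system at A, C, D solves to V_A = Z_AB = 349.7 + j553.8 Ω = 655∠57.7° Ω.
Step 4 — Power factor: PF = cos(φ) = Re(Z)/|Z| = 349.7/655 = 0.5339.
Step 5 — Type: Im(Z) = 553.8 ⇒ lagging (phase φ = 57.7°).

PF = 0.5339 (lagging, φ = 57.7°)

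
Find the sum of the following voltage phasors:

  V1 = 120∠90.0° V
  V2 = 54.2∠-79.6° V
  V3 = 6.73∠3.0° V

Step 1 — Convert each phasor to rectangular form:
  V1 = 120·(cos(90.0°) + j·sin(90.0°)) = 0 + j120 V
  V2 = 54.2·(cos(-79.6°) + j·sin(-79.6°)) = 9.784 - j53.31 V
  V3 = 6.73·(cos(3.0°) + j·sin(3.0°)) = 6.721 + j0.3522 V
Step 2 — Sum components: V_total = 16.5 + j67.04 V.
Step 3 — Convert to polar: |V_total| = 69.04 V, ∠V_total = 76.2°.

V_total = 69.04∠76.2° V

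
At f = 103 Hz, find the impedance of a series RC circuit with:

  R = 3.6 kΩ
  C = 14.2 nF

Step 1 — Angular frequency: ω = 2π·f = 2π·103 = 647.2 rad/s.
Step 2 — Component impedances:
  R: Z = R = 3600 Ω
  C: Z = 1/(jωC) = -j/(ω·C) = 0 - j1.088e+05 Ω
Step 3 — Series combination: Z_total = R + C = 3600 - j1.088e+05 Ω = 1.089e+05∠-88.1° Ω.

Z = 3600 - j1.088e+05 Ω = 1.089e+05∠-88.1° Ω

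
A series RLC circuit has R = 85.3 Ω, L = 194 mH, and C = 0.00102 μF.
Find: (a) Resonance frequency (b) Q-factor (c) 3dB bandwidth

Step 1 — Resonance: ω₀ = 1/√(LC) = 1/√(0.194·1.02e-09) = 7.109e+04 rad/s.
Step 2 — f₀ = ω₀/(2π) = 1.131e+04 Hz.
Step 3 — Series Q: Q = ω₀L/R = 7.109e+04·0.194/85.3 = 161.7.
Step 4 — Bandwidth: Δω = ω₀/Q = 439.7 rad/s; BW = Δω/(2π) = 69.98 Hz.

(a) f₀ = 1.131e+04 Hz  (b) Q = 161.7  (c) BW = 69.98 Hz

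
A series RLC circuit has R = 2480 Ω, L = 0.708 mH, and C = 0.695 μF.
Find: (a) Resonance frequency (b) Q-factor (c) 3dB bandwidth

Step 1 — Resonance: ω₀ = 1/√(LC) = 1/√(0.000708·6.95e-07) = 4.508e+04 rad/s.
Step 2 — f₀ = ω₀/(2π) = 7175 Hz.
Step 3 — Series Q: Q = ω₀L/R = 4.508e+04·0.000708/2480 = 0.01287.
Step 4 — Bandwidth: Δω = ω₀/Q = 3.503e+06 rad/s; BW = Δω/(2π) = 5.575e+05 Hz.

(a) f₀ = 7175 Hz  (b) Q = 0.01287  (c) BW = 5.575e+05 Hz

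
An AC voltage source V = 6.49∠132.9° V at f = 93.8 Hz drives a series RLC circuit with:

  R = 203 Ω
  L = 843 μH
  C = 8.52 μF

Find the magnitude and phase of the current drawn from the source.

Step 1 — Angular frequency: ω = 2π·f = 2π·93.8 = 589.4 rad/s.
Step 2 — Component impedances:
  R: Z = R = 203 Ω
  L: Z = jωL = j·589.4·0.000843 = 0 + j0.4968 Ω
  C: Z = 1/(jωC) = -j/(ω·C) = 0 - j199.1 Ω
Step 3 — Series combination: Z_total = R + L + C = 203 - j198.7 Ω = 284∠-44.4° Ω.
Step 4 — Source phasor: V = 6.49∠132.9° V = -4.418 + j4.754 V.
Step 5 — Ohm's law: I = V / Z_total = (-4.418 + j4.754) / (203 - j198.7) = -0.02282 + j0.001084 A.
Step 6 — Convert to polar: |I| = 0.02285 A, ∠I = 177.3°.

I = 0.02285∠177.3° A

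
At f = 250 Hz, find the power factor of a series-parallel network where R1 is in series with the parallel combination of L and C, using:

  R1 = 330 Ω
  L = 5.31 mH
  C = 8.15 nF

Step 1 — Angular frequency: ω = 2π·f = 2π·250 = 1571 rad/s.
Step 2 — Component impedances:
  R1: Z = R = 330 Ω
  L: Z = jωL = j·1571·0.00531 = 0 + j8.341 Ω
  C: Z = 1/(jωC) = -j/(ω·C) = 0 - j7.811e+04 Ω
Step 3 — Parallel branch: L || C = 1/(1/L + 1/C) = 0 + j8.342 Ω.
Step 4 — Series with R1: Z_total = R1 + (L || C) = 330 + j8.342 Ω = 330.1∠1.4° Ω.
Step 5 — Power factor: PF = cos(φ) = Re(Z)/|Z| = 330/330.1 = 0.9997.
Step 6 — Type: Im(Z) = 8.342 ⇒ lagging (phase φ = 1.4°).

PF = 0.9997 (lagging, φ = 1.4°)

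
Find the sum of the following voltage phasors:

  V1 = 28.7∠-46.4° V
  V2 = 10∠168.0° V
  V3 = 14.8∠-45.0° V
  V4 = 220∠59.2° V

Step 1 — Convert each phasor to rectangular form:
  V1 = 28.7·(cos(-46.4°) + j·sin(-46.4°)) = 19.79 - j20.78 V
  V2 = 10·(cos(168.0°) + j·sin(168.0°)) = -9.781 + j2.079 V
  V3 = 14.8·(cos(-45.0°) + j·sin(-45.0°)) = 10.47 - j10.47 V
  V4 = 220·(cos(59.2°) + j·sin(59.2°)) = 112.6 + j189 V
Step 2 — Sum components: V_total = 133.1 + j159.8 V.
Step 3 — Convert to polar: |V_total| = 208 V, ∠V_total = 50.2°.

V_total = 208∠50.2° V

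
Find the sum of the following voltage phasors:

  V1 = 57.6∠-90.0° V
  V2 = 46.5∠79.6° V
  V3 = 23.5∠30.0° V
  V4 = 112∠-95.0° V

Step 1 — Convert each phasor to rectangular form:
  V1 = 57.6·(cos(-90.0°) + j·sin(-90.0°)) = 0 - j57.6 V
  V2 = 46.5·(cos(79.6°) + j·sin(79.6°)) = 8.394 + j45.74 V
  V3 = 23.5·(cos(30.0°) + j·sin(30.0°)) = 20.35 + j11.75 V
  V4 = 112·(cos(-95.0°) + j·sin(-95.0°)) = -9.761 - j111.6 V
Step 2 — Sum components: V_total = 18.98 - j111.7 V.
Step 3 — Convert to polar: |V_total| = 113.3 V, ∠V_total = -80.4°.

V_total = 113.3∠-80.4° V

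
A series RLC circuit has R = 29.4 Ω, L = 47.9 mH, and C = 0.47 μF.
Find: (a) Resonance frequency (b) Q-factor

Step 1 — Resonance condition Im(Z)=0 gives ω₀ = 1/√(LC).
Step 2 — ω₀ = 1/√(0.0479·4.7e-07) = 6665 rad/s.
Step 3 — f₀ = ω₀/(2π) = 1061 Hz.
Step 4 — Series Q: Q = ω₀L/R = 6665·0.0479/29.4 = 10.86.

(a) f₀ = 1061 Hz  (b) Q = 10.86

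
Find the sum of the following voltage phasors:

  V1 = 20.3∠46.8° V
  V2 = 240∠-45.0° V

Step 1 — Convert each phasor to rectangular form:
  V1 = 20.3·(cos(46.8°) + j·sin(46.8°)) = 13.9 + j14.8 V
  V2 = 240·(cos(-45.0°) + j·sin(-45.0°)) = 169.7 - j169.7 V
Step 2 — Sum components: V_total = 183.6 - j154.9 V.
Step 3 — Convert to polar: |V_total| = 240.2 V, ∠V_total = -40.2°.

V_total = 240.2∠-40.2° V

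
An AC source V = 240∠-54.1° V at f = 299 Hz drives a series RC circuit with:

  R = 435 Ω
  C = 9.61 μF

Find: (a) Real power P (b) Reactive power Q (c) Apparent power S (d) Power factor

Step 1 — Angular frequency: ω = 2π·f = 2π·299 = 1879 rad/s.
Step 2 — Component impedances:
  R: Z = R = 435 Ω
  C: Z = 1/(jωC) = -j/(ω·C) = 0 - j55.39 Ω
Step 3 — Series combination: Z_total = R + C = 435 - j55.39 Ω = 438.5∠-7.3° Ω.
Step 4 — Source phasor: V = 240∠-54.1° V = 140.7 - j194.4 V.
Step 5 — Current: I = V / Z = 0.3744 - j0.3993 A = 0.5473∠-46.8° A.
Step 6 — Complex power: S = V·I* = 130.3 - j16.59 VA.
Step 7 — Real power: P = Re(S) = 130.3 W.
Step 8 — Reactive power: Q = Im(S) = -16.59 VAR.
Step 9 — Apparent power: |S| = 131.4 VA.
Step 10 — Power factor: PF = P/|S| = 0.992 (leading).

(a) P = 130.3 W  (b) Q = -16.59 VAR  (c) S = 131.4 VA  (d) PF = 0.992 (leading)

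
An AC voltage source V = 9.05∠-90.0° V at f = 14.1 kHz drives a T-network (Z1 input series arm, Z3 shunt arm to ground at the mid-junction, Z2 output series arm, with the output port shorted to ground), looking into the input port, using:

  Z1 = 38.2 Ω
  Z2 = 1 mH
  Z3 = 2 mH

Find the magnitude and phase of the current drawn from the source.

Step 1 — Angular frequency: ω = 2π·f = 2π·1.41e+04 = 8.859e+04 rad/s.
Step 2 — Component impedances:
  Z1: Z = R = 38.2 Ω
  Z2: Z = jωL = j·8.859e+04·0.001 = 0 + j88.59 Ω
  Z3: Z = jωL = j·8.859e+04·0.002 = 0 + j177.2 Ω
Step 3 — With the output port shorted to ground, the output series arm Z2 runs from the junction to ground; the shunt arm Z3 also runs from the junction to ground. They appear in parallel: Z3 || Z2 = 0 + j59.06 Ω.
Step 4 — Series with input arm Z1: Z_in = Z1 + (Z3 || Z2) = 38.2 + j59.06 Ω = 70.34∠57.1° Ω.
Step 5 — Source phasor: V = 9.05∠-90.0° V = 0 - j9.05 V.
Step 6 — Ohm's law: I = V / Z_total = (0 - j9.05) / (38.2 + j59.06) = -0.108 - j0.06987 A.
Step 7 — Convert to polar: |I| = 0.1287 A, ∠I = -147.1°.

I = 0.1287∠-147.1° A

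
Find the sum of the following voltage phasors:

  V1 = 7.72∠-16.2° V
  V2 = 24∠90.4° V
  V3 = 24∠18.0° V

Step 1 — Convert each phasor to rectangular form:
  V1 = 7.72·(cos(-16.2°) + j·sin(-16.2°)) = 7.413 - j2.154 V
  V2 = 24·(cos(90.4°) + j·sin(90.4°)) = -0.1676 + j24 V
  V3 = 24·(cos(18.0°) + j·sin(18.0°)) = 22.83 + j7.416 V
Step 2 — Sum components: V_total = 30.07 + j29.26 V.
Step 3 — Convert to polar: |V_total| = 41.96 V, ∠V_total = 44.2°.

V_total = 41.96∠44.2° V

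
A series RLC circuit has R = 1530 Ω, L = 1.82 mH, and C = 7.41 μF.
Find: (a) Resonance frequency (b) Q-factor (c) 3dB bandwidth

Step 1 — Resonance: ω₀ = 1/√(LC) = 1/√(0.00182·7.41e-06) = 8611 rad/s.
Step 2 — f₀ = ω₀/(2π) = 1370 Hz.
Step 3 — Series Q: Q = ω₀L/R = 8611·0.00182/1530 = 0.01024.
Step 4 — Bandwidth: Δω = ω₀/Q = 8.407e+05 rad/s; BW = Δω/(2π) = 1.338e+05 Hz.

(a) f₀ = 1370 Hz  (b) Q = 0.01024  (c) BW = 1.338e+05 Hz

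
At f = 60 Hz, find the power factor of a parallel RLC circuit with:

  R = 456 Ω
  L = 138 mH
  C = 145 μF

Step 1 — Angular frequency: ω = 2π·f = 2π·60 = 377 rad/s.
Step 2 — Component impedances:
  R: Z = R = 456 Ω
  L: Z = jωL = j·377·0.138 = 0 + j52.02 Ω
  C: Z = 1/(jωC) = -j/(ω·C) = 0 - j18.29 Ω
Step 3 — Parallel combination: 1/Z_total = 1/R + 1/L + 1/C; Z_total = 1.739 - j28.11 Ω = 28.16∠-86.5° Ω.
Step 4 — Power factor: PF = cos(φ) = Re(Z)/|Z| = 1.7391/28.161 = 0.06176.
Step 5 — Type: Im(Z) = -28.11 ⇒ leading (phase φ = -86.5°).

PF = 0.06176 (leading, φ = -86.5°)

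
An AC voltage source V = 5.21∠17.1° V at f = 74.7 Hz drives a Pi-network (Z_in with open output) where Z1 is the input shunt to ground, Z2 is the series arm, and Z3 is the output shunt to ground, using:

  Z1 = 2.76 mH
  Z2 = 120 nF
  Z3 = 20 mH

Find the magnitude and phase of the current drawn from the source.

Step 1 — Angular frequency: ω = 2π·f = 2π·74.7 = 469.4 rad/s.
Step 2 — Component impedances:
  Z1: Z = jωL = j·469.4·0.00276 = 0 + j1.295 Ω
  Z2: Z = 1/(jωC) = -j/(ω·C) = 0 - j1.775e+04 Ω
  Z3: Z = jωL = j·469.4·0.02 = 0 + j9.387 Ω
Step 3 — With open output, the series arm Z2 and the output shunt Z3 appear in series to ground: Z2 + Z3 = 0 - j1.775e+04 Ω.
Step 4 — Parallel with input shunt Z1: Z_in = Z1 || (Z2 + Z3) = 0 + j1.296 Ω = 1.296∠90.0° Ω.
Step 5 — Source phasor: V = 5.21∠17.1° V = 4.98 + j1.532 V.
Step 6 — Ohm's law: I = V / Z_total = (4.98 + j1.532) / (0 + j1.296) = 1.183 - j3.844 A.
Step 7 — Convert to polar: |I| = 4.022 A, ∠I = -72.9°.

I = 4.022∠-72.9° A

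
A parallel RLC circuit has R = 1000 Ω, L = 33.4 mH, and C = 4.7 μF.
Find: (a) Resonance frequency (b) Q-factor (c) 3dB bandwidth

Step 1 — Resonance: ω₀ = 1/√(LC) = 1/√(0.0334·4.7e-06) = 2524 rad/s.
Step 2 — f₀ = ω₀/(2π) = 401.7 Hz.
Step 3 — Parallel Q: Q = R/(ω₀L) = 1000/(2524·0.0334) = 11.86.
Step 4 — Bandwidth: Δω = ω₀/Q = 212.8 rad/s; BW = Δω/(2π) = 33.86 Hz.

(a) f₀ = 401.7 Hz  (b) Q = 11.86  (c) BW = 33.86 Hz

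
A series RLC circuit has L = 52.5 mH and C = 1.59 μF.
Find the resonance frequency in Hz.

Step 1 — Resonance condition Im(Z)=0 gives ω₀ = 1/√(LC).
Step 2 — ω₀ = 1/√(0.0525·1.59e-06) = 3461 rad/s.
Step 3 — f₀ = ω₀/(2π) = 550.9 Hz.

f₀ = 550.9 Hz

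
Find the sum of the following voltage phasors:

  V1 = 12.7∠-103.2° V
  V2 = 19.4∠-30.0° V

Step 1 — Convert each phasor to rectangular form:
  V1 = 12.7·(cos(-103.2°) + j·sin(-103.2°)) = -2.9 - j12.36 V
  V2 = 19.4·(cos(-30.0°) + j·sin(-30.0°)) = 16.8 - j9.7 V
Step 2 — Sum components: V_total = 13.9 - j22.06 V.
Step 3 — Convert to polar: |V_total| = 26.08 V, ∠V_total = -57.8°.

V_total = 26.08∠-57.8° V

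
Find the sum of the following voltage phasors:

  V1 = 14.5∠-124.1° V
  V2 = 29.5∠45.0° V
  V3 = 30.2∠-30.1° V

Step 1 — Convert each phasor to rectangular form:
  V1 = 14.5·(cos(-124.1°) + j·sin(-124.1°)) = -8.129 - j12.01 V
  V2 = 29.5·(cos(45.0°) + j·sin(45.0°)) = 20.86 + j20.86 V
  V3 = 30.2·(cos(-30.1°) + j·sin(-30.1°)) = 26.13 - j15.15 V
Step 2 — Sum components: V_total = 38.86 - j6.293 V.
Step 3 — Convert to polar: |V_total| = 39.36 V, ∠V_total = -9.2°.

V_total = 39.36∠-9.2° V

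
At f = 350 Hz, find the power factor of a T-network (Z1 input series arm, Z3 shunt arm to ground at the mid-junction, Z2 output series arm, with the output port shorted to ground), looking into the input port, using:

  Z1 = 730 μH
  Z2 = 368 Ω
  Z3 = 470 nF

Step 1 — Angular frequency: ω = 2π·f = 2π·350 = 2199 rad/s.
Step 2 — Component impedances:
  Z1: Z = jωL = j·2199·0.00073 = 0 + j1.605 Ω
  Z2: Z = R = 368 Ω
  Z3: Z = 1/(jωC) = -j/(ω·C) = 0 - j967.5 Ω
Step 3 — With the output port shorted to ground, the output series arm Z2 runs from the junction to ground; the shunt arm Z3 also runs from the junction to ground. They appear in parallel: Z3 || Z2 = 321.5 - j122.3 Ω.
Step 4 — Series with input arm Z1: Z_in = Z1 + (Z3 || Z2) = 321.5 - j120.7 Ω = 343.4∠-20.6° Ω.
Step 5 — Power factor: PF = cos(φ) = Re(Z)/|Z| = 321.5/343.4 = 0.9362.
Step 6 — Type: Im(Z) = -120.7 ⇒ leading (phase φ = -20.6°).

PF = 0.9362 (leading, φ = -20.6°)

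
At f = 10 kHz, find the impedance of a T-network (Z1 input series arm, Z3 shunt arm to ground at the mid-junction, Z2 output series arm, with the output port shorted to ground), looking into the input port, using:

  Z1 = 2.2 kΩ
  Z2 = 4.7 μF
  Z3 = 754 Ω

Step 1 — Angular frequency: ω = 2π·f = 2π·1e+04 = 6.283e+04 rad/s.
Step 2 — Component impedances:
  Z1: Z = R = 2200 Ω
  Z2: Z = 1/(jωC) = -j/(ω·C) = 0 - j3.386 Ω
  Z3: Z = R = 754 Ω
Step 3 — With the output port shorted to ground, the output series arm Z2 runs from the junction to ground; the shunt arm Z3 also runs from the junction to ground. They appear in parallel: Z3 || Z2 = 0.01521 - j3.386 Ω.
Step 4 — Series with input arm Z1: Z_in = Z1 + (Z3 || Z2) = 2200 - j3.386 Ω = 2200∠-0.1° Ω.

Z = 2200 - j3.386 Ω = 2200∠-0.1° Ω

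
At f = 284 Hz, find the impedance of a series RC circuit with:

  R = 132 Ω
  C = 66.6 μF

Step 1 — Angular frequency: ω = 2π·f = 2π·284 = 1784 rad/s.
Step 2 — Component impedances:
  R: Z = R = 132 Ω
  C: Z = 1/(jωC) = -j/(ω·C) = 0 - j8.414 Ω
Step 3 — Series combination: Z_total = R + C = 132 - j8.414 Ω = 132.3∠-3.6° Ω.

Z = 132 - j8.414 Ω = 132.3∠-3.6° Ω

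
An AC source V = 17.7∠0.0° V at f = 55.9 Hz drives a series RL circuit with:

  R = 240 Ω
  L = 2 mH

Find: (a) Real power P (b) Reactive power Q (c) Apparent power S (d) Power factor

Step 1 — Angular frequency: ω = 2π·f = 2π·55.9 = 351.2 rad/s.
Step 2 — Component impedances:
  R: Z = R = 240 Ω
  L: Z = jωL = j·351.2·0.002 = 0 + j0.7025 Ω
Step 3 — Series combination: Z_total = R + L = 240 + j0.7025 Ω = 240∠0.2° Ω.
Step 4 — Source phasor: V = 17.7∠0.0° V = 17.7 V.
Step 5 — Current: I = V / Z = 0.07375 - j0.0002159 A = 0.07375∠-0.2° A.
Step 6 — Complex power: S = V·I* = 1.305 + j0.003821 VA.
Step 7 — Real power: P = Re(S) = 1.305 W.
Step 8 — Reactive power: Q = Im(S) = 0.003821 VAR.
Step 9 — Apparent power: |S| = 1.305 VA.
Step 10 — Power factor: PF = P/|S| = 1 (lagging).

(a) P = 1.305 W  (b) Q = 0.003821 VAR  (c) S = 1.305 VA  (d) PF = 1 (lagging)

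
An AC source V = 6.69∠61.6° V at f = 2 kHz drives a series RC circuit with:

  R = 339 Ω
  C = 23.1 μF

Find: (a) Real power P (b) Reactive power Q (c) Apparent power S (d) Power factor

Step 1 — Angular frequency: ω = 2π·f = 2π·2000 = 1.257e+04 rad/s.
Step 2 — Component impedances:
  R: Z = R = 339 Ω
  C: Z = 1/(jωC) = -j/(ω·C) = 0 - j3.445 Ω
Step 3 — Series combination: Z_total = R + C = 339 - j3.445 Ω = 339∠-0.6° Ω.
Step 4 — Source phasor: V = 6.69∠61.6° V = 3.182 + j5.885 V.
Step 5 — Current: I = V / Z = 0.009209 + j0.01745 A = 0.01973∠62.2° A.
Step 6 — Complex power: S = V·I* = 0.132 - j0.001341 VA.
Step 7 — Real power: P = Re(S) = 0.132 W.
Step 8 — Reactive power: Q = Im(S) = -0.001341 VAR.
Step 9 — Apparent power: |S| = 0.132 VA.
Step 10 — Power factor: PF = P/|S| = 0.9999 (leading).

(a) P = 0.132 W  (b) Q = -0.001341 VAR  (c) S = 0.132 VA  (d) PF = 0.9999 (leading)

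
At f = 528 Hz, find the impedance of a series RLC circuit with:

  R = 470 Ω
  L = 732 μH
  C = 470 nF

Step 1 — Angular frequency: ω = 2π·f = 2π·528 = 3318 rad/s.
Step 2 — Component impedances:
  R: Z = R = 470 Ω
  L: Z = jωL = j·3318·0.000732 = 0 + j2.428 Ω
  C: Z = 1/(jωC) = -j/(ω·C) = 0 - j641.3 Ω
Step 3 — Series combination: Z_total = R + L + C = 470 - j638.9 Ω = 793.2∠-53.7° Ω.

Z = 470 - j638.9 Ω = 793.2∠-53.7° Ω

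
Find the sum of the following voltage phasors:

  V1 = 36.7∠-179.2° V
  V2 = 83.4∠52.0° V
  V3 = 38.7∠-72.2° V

Step 1 — Convert each phasor to rectangular form:
  V1 = 36.7·(cos(-179.2°) + j·sin(-179.2°)) = -36.7 - j0.5124 V
  V2 = 83.4·(cos(52.0°) + j·sin(52.0°)) = 51.35 + j65.72 V
  V3 = 38.7·(cos(-72.2°) + j·sin(-72.2°)) = 11.83 - j36.85 V
Step 2 — Sum components: V_total = 26.48 + j28.36 V.
Step 3 — Convert to polar: |V_total| = 38.8 V, ∠V_total = 47.0°.

V_total = 38.8∠47.0° V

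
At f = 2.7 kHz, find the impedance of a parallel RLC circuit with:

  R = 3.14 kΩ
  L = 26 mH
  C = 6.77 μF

Step 1 — Angular frequency: ω = 2π·f = 2π·2700 = 1.696e+04 rad/s.
Step 2 — Component impedances:
  R: Z = R = 3140 Ω
  L: Z = jωL = j·1.696e+04·0.026 = 0 + j441.1 Ω
  C: Z = 1/(jωC) = -j/(ω·C) = 0 - j8.707 Ω
Step 3 — Parallel combination: 1/Z_total = 1/R + 1/L + 1/C; Z_total = 0.02513 - j8.882 Ω = 8.882∠-89.8° Ω.

Z = 0.02513 - j8.882 Ω = 8.882∠-89.8° Ω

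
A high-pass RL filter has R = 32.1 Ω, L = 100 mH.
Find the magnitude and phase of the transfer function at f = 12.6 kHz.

Step 1 — Angular frequency: ω = 2π·1.26e+04 = 7.917e+04 rad/s.
Step 2 — Transfer function: H(jω) = jωL/(R + jωL).
Step 3 — Numerator jωL = j·7917; denominator R + jωL = 32.1 + j7917.
Step 4 — H = 1 + j0.004055.
Step 5 — Magnitude: |H| = 1 (-0.0 dB); phase: φ = 0.2°.

|H| = 1 (-0.0 dB), φ = 0.2°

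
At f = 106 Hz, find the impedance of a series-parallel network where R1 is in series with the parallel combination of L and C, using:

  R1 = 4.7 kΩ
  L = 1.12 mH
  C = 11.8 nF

Step 1 — Angular frequency: ω = 2π·f = 2π·106 = 666 rad/s.
Step 2 — Component impedances:
  R1: Z = R = 4700 Ω
  L: Z = jωL = j·666·0.00112 = 0 + j0.7459 Ω
  C: Z = 1/(jωC) = -j/(ω·C) = 0 - j1.272e+05 Ω
Step 3 — Parallel branch: L || C = 1/(1/L + 1/C) = 0 + j0.7459 Ω.
Step 4 — Series with R1: Z_total = R1 + (L || C) = 4700 + j0.7459 Ω = 4700∠0.0° Ω.

Z = 4700 + j0.7459 Ω = 4700∠0.0° Ω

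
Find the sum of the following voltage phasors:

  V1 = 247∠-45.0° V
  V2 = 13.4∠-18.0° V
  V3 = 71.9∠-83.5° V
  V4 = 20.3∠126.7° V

Step 1 — Convert each phasor to rectangular form:
  V1 = 247·(cos(-45.0°) + j·sin(-45.0°)) = 174.7 - j174.7 V
  V2 = 13.4·(cos(-18.0°) + j·sin(-18.0°)) = 12.74 - j4.141 V
  V3 = 71.9·(cos(-83.5°) + j·sin(-83.5°)) = 8.139 - j71.44 V
  V4 = 20.3·(cos(126.7°) + j·sin(126.7°)) = -12.13 + j16.28 V
Step 2 — Sum components: V_total = 183.4 - j234 V.
Step 3 — Convert to polar: |V_total| = 297.3 V, ∠V_total = -51.9°.

V_total = 297.3∠-51.9° V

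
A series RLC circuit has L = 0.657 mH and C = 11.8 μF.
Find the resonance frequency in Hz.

Step 1 — Resonance condition Im(Z)=0 gives ω₀ = 1/√(LC).
Step 2 — ω₀ = 1/√(0.000657·1.18e-05) = 1.136e+04 rad/s.
Step 3 — f₀ = ω₀/(2π) = 1808 Hz.

f₀ = 1808 Hz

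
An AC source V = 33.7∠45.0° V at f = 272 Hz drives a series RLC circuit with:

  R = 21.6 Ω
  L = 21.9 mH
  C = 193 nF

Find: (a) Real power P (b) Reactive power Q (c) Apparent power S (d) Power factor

Step 1 — Angular frequency: ω = 2π·f = 2π·272 = 1709 rad/s.
Step 2 — Component impedances:
  R: Z = R = 21.6 Ω
  L: Z = jωL = j·1709·0.0219 = 0 + j37.43 Ω
  C: Z = 1/(jωC) = -j/(ω·C) = 0 - j3032 Ω
Step 3 — Series combination: Z_total = R + L + C = 21.6 - j2994 Ω = 2994∠-89.6° Ω.
Step 4 — Source phasor: V = 33.7∠45.0° V = 23.83 + j23.83 V.
Step 5 — Current: I = V / Z = -0.0079 + j0.008015 A = 0.01125∠134.6° A.
Step 6 — Complex power: S = V·I* = 0.002736 - j0.3793 VA.
Step 7 — Real power: P = Re(S) = 0.002736 W.
Step 8 — Reactive power: Q = Im(S) = -0.3793 VAR.
Step 9 — Apparent power: |S| = 0.3793 VA.
Step 10 — Power factor: PF = P/|S| = 0.007213 (leading).

(a) P = 0.002736 W  (b) Q = -0.3793 VAR  (c) S = 0.3793 VA  (d) PF = 0.007213 (leading)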